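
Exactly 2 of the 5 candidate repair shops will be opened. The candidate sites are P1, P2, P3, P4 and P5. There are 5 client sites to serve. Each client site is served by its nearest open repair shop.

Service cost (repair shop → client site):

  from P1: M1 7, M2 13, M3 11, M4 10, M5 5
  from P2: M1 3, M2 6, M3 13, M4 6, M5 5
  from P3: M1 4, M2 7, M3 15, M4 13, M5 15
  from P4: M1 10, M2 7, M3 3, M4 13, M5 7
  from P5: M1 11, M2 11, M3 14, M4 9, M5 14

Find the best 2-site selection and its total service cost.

Choose P2 and P4; total service cost 23.

With exactly 2 open, each client site uses its cheapest among the chosen.
{P2, P4}: M1→P2 3, M2→P2 6, M3→P4 3, M4→P2 6, M5→P2 5. Service cost 23.
{P1, P2}: service cost 31
{P1, P4}: service cost 32
Among all 10 size-2 choices, {P2, P4} is lowest.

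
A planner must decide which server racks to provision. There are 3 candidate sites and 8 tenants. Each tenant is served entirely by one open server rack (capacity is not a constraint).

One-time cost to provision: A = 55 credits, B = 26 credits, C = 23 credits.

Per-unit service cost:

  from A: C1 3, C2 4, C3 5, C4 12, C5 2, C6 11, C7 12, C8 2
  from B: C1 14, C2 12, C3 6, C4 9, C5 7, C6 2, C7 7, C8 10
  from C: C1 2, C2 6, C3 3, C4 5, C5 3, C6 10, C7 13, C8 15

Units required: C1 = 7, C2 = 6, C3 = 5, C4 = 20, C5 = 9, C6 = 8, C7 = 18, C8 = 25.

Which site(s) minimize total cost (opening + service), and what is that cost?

For any fixed open set, each tenant goes to its cheapest open site; total = fixed + service.
{A, B, C}: C1→C 2·7=14, C2→A 4·6=24, C3→C 3·5=15, C4→C 5·20=100, C5→A 2·9=18, C6→B 2·8=16, C7→B 7·18=126, C8→A 2·25=50. Service 363; fixed 104; total 467.
{A, B}: service 460 + fixed 81 = 541
{A, C}: C1→C 2·7=14, C2→A 4·6=24, C3→C 3·5=15, C4→C 5·20=100, C5→A 2·9=18, C6→C 10·8=80, C7→A 12·18=216, C8→A 2·25=50. Service 517; fixed 78; total 595.
{C}: service 881 + fixed 23 = 904
No other subset beats 467.

Open A, B and C; minimum total cost 467.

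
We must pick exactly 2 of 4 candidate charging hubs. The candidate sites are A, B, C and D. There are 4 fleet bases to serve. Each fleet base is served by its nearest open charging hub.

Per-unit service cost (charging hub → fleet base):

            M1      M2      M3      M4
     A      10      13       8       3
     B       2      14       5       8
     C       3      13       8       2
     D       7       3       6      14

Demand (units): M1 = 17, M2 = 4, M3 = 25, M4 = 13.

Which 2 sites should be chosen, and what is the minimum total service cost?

Choose B and C; total service cost 237.

With exactly 2 open, each fleet base uses its cheapest among the chosen.
{B, C}: M1→B 2·17=34, M2→C 13·4=52, M3→B 5·25=125, M4→C 2·13=26. Service cost 237.
{C, D}: service cost 239
{A, B}: service cost 250
Among all 6 size-2 choices, {B, C} is lowest.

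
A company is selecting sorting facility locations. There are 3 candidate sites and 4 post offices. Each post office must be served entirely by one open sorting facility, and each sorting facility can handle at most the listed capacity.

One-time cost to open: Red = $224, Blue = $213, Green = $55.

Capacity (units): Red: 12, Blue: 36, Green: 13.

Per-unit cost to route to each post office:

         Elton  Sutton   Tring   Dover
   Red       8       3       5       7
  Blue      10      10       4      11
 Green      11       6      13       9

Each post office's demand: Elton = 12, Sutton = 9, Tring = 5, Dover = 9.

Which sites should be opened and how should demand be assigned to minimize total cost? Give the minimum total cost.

Minimum total cost: 542

Open {Blue}: Elton→Blue 10·12=120, Sutton→Blue 10·9=90, Tring→Blue 4·5=20, Dover→Blue 11·9=99.
Loads: Blue carries 35/36. Service 329; fixed 213; total 542.
Next best feasible plan costs 561.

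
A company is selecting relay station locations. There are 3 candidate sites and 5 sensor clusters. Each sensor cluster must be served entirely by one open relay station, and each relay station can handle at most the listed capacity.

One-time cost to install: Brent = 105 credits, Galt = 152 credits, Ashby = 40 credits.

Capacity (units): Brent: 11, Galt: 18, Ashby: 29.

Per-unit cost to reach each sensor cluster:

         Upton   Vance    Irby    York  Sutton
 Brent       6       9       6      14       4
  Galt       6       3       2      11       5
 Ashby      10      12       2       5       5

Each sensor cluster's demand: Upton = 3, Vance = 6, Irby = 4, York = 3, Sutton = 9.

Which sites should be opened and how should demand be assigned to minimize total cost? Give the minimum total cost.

Open {Ashby}: Upton→Ashby 10·3=30, Vance→Ashby 12·6=72, Irby→Ashby 2·4=8, York→Ashby 5·3=15, Sutton→Ashby 5·9=45.
Loads: Ashby carries 25/29. Service 170; fixed 40; total 210.
Next best feasible plan costs 285.

Minimum total cost: 210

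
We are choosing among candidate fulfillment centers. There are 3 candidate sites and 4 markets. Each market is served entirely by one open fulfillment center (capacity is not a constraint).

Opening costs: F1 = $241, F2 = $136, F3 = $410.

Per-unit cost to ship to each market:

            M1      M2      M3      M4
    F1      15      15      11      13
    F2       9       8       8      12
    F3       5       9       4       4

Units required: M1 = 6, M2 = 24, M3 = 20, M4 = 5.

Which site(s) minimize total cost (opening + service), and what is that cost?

For any fixed open set, each market goes to its cheapest open site; total = fixed + service.
{F2}: M1→F2 9·6=54, M2→F2 8·24=192, M3→F2 8·20=160, M4→F2 12·5=60. Service 466; fixed 136; total 602.
{F3}: service 346 + fixed 410 = 756
{F1, F2}: service 466 + fixed 377 = 843
{F1, F2, F3}: M1→F3 5·6=30, M2→F2 8·24=192, M3→F3 4·20=80, M4→F3 4·5=20. Service 322; fixed 787; total 1109.
No other subset beats 602.

Open F2 only; minimum total cost 602.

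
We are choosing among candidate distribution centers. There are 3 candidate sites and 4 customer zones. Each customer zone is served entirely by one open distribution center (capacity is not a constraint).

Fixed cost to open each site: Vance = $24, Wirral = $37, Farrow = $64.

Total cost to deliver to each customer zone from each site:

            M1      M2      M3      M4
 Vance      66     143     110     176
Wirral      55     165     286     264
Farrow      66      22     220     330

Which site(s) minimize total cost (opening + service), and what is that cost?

For any fixed open set, each customer zone goes to its cheapest open site; total = fixed + service.
{Vance, Farrow}: M1→Vance 66, M2→Farrow 22, M3→Vance 110, M4→Vance 176. Service 374; fixed 88; total 462.
{Vance, Wirral, Farrow}: M1→Wirral 55, M2→Farrow 22, M3→Vance 110, M4→Vance 176. Service 363; fixed 125; total 488.
{Vance}: service 495 + fixed 24 = 519
No other subset beats 462.

Open Vance and Farrow; minimum total cost 462.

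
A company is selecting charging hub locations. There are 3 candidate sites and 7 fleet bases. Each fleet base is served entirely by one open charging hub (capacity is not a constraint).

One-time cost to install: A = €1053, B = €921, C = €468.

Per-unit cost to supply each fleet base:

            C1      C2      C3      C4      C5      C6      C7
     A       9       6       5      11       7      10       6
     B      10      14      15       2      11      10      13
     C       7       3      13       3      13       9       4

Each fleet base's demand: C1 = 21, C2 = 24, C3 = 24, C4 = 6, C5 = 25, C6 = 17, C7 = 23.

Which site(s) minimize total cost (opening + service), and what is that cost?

Open C only; minimum total cost 1587.

For any fixed open set, each fleet base goes to its cheapest open site; total = fixed + service.
{C}: C1→C 7·21=147, C2→C 3·24=72, C3→C 13·24=312, C4→C 3·6=18, C5→C 13·25=325, C6→C 9·17=153, C7→C 4·23=92. Service 1119; fixed 468; total 1587.
{A}: service 1002 + fixed 1053 = 2055
{A, C}: service 777 + fixed 1521 = 2298
{A, B, C}: service 771 + fixed 2442 = 3213
No other subset beats 1587.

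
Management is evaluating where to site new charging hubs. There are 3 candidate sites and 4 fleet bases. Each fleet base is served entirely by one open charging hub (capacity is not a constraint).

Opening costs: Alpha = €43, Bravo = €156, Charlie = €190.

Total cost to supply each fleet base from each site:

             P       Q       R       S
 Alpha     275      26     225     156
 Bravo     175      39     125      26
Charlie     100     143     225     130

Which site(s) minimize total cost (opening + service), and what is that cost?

For any fixed open set, each fleet base goes to its cheapest open site; total = fixed + service.
{Bravo}: P→Bravo 175, Q→Bravo 39, R→Bravo 125, S→Bravo 26. Service 365; fixed 156; total 521.
{Alpha, Bravo}: service 352 + fixed 199 = 551
{Bravo, Charlie}: service 290 + fixed 346 = 636
{Alpha, Bravo, Charlie}: P→Charlie 100, Q→Alpha 26, R→Bravo 125, S→Bravo 26. Service 277; fixed 389; total 666.
No other subset beats 521.

Open Bravo only; minimum total cost 521.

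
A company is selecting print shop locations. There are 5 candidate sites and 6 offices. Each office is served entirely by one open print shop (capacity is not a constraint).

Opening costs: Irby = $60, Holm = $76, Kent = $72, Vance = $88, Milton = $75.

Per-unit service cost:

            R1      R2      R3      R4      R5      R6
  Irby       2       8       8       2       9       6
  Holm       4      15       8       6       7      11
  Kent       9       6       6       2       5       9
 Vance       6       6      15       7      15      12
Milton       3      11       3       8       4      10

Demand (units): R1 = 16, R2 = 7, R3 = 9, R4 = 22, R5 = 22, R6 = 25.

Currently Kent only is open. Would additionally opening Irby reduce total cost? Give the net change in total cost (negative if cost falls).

Yes — net change −127 (cost falls by 127).

Current service cost with {Kent}: 619.
Adding Irby: each office re-picks its cheapest; new service cost 432, saving 187.
Extra fixed cost: 60. Net change = 60 − 187 = -127.
(Totals: 691 → 564.)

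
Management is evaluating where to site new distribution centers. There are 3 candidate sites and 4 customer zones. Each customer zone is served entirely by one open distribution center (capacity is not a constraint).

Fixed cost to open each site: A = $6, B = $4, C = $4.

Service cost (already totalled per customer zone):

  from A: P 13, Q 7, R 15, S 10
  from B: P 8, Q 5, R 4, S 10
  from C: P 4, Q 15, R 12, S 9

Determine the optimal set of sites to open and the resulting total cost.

For any fixed open set, each customer zone goes to its cheapest open site; total = fixed + service.
{B, C}: P→C 4, Q→B 5, R→B 4, S→C 9. Service 22; fixed 8; total 30.
{B}: P→B 8, Q→B 5, R→B 4, S→B 10. Service 27; fixed 4; total 31.
{A, B, C}: P→C 4, Q→B 5, R→B 4, S→C 9. Service 22; fixed 14; total 36.
No other subset beats 30.

Open B and C; minimum total cost 30.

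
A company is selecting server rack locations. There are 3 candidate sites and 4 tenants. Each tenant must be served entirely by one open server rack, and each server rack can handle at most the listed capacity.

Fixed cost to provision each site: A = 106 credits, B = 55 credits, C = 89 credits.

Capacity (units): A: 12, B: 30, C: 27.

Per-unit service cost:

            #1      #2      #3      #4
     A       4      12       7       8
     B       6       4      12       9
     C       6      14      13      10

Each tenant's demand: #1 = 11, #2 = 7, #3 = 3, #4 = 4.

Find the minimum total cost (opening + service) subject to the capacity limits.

Open {B}: #1→B 6·11=66, #2→B 4·7=28, #3→B 12·3=36, #4→B 9·4=36.
Loads: B carries 25/30. Service 166; fixed 55; total 221.
Next best feasible plan costs 305.

Minimum total cost: 221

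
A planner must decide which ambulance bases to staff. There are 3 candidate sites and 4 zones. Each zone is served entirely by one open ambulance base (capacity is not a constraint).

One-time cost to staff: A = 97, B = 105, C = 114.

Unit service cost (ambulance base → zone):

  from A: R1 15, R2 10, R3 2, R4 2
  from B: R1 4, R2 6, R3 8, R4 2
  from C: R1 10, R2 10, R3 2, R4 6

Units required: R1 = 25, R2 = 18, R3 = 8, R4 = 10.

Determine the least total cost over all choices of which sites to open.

For any fixed open set, each zone goes to its cheapest open site; total = fixed + service.
{B}: R1→B 4·25=100, R2→B 6·18=108, R3→B 8·8=64, R4→B 2·10=20. Service 292; fixed 105; total 397.
{A, B}: service 244 + fixed 202 = 446
{B, C}: service 244 + fixed 219 = 463
{A, B, C}: service 244 + fixed 316 = 560
(All 7 nonempty subsets were checked; B only is lowest.)

Minimum total cost: 397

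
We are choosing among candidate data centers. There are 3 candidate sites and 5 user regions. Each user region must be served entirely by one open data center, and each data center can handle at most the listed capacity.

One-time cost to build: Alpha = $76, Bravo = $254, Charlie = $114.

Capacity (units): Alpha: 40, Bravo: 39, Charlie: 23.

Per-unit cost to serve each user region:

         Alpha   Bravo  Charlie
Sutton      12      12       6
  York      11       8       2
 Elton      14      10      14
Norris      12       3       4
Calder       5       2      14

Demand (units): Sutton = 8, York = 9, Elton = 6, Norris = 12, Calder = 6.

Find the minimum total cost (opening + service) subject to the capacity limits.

Minimum total cost: 466

Open {Alpha, Charlie}: Sutton→Alpha 12·8=96, York→Charlie 2·9=18, Elton→Alpha 14·6=84, Norris→Charlie 4·12=48, Calder→Alpha 5·6=30.
Loads: Alpha carries 20/40, Charlie carries 21/23. Service 276; fixed 190; total 466.
Next best feasible plan costs 499.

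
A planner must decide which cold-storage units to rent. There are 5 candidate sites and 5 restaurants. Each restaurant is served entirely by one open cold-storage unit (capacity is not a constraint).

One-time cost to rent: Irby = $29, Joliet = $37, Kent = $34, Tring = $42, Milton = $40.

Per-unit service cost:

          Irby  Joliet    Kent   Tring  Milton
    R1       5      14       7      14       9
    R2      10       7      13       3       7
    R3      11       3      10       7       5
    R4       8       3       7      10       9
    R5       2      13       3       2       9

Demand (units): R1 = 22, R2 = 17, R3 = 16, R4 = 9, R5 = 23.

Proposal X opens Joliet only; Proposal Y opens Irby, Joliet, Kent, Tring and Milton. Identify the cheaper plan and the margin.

Proposal X: {Joliet}: R1→Joliet 14·22=308, R2→Joliet 7·17=119, R3→Joliet 3·16=48, R4→Joliet 3·9=27, R5→Joliet 13·23=299. Service 801; fixed 37; total 838.
Proposal Y: {Irby, Joliet, Kent, Tring, Milton}: R1→Irby 5·22=110, R2→Tring 3·17=51, R3→Joliet 3·16=48, R4→Joliet 3·9=27, R5→Irby 2·23=46. Service 282; fixed 182; total 464.
Difference: |838 − 464| = 374.

Proposal Y is cheaper by 374.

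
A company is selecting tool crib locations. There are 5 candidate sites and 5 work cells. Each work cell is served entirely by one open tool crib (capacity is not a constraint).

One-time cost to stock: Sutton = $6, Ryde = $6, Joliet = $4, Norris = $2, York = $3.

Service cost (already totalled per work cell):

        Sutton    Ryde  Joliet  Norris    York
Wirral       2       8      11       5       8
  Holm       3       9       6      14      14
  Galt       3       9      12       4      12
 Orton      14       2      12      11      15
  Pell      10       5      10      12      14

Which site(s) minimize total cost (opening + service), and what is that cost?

For any fixed open set, each work cell goes to its cheapest open site; total = fixed + service.
{Sutton, Ryde}: Wirral→Sutton 2, Holm→Sutton 3, Galt→Sutton 3, Orton→Ryde 2, Pell→Ryde 5. Service 15; fixed 12; total 27.
{Sutton, Ryde, Norris}: Wirral→Sutton 2, Holm→Sutton 3, Galt→Sutton 3, Orton→Ryde 2, Pell→Ryde 5. Service 15; fixed 14; total 29.
{Sutton, Ryde, York}: service 15 + fixed 15 = 30
{Sutton, Ryde, Joliet, Norris, York}: service 15 + fixed 21 = 36
No other subset beats 27.

Open Sutton and Ryde; minimum total cost 27.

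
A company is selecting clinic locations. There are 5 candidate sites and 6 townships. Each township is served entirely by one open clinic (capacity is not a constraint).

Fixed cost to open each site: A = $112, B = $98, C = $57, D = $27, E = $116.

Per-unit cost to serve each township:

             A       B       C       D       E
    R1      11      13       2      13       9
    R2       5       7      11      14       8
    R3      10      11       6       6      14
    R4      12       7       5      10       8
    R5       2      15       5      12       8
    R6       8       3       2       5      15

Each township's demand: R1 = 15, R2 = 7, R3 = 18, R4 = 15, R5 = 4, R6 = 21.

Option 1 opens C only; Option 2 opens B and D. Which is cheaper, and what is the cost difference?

Option 1 is cheaper by 284.

Option 1: {C}: R1→C 2·15=30, R2→C 11·7=77, R3→C 6·18=108, R4→C 5·15=75, R5→C 5·4=20, R6→C 2·21=42. Service 352; fixed 57; total 409.
Option 2: {B, D}: R1→B 13·15=195, R2→B 7·7=49, R3→D 6·18=108, R4→B 7·15=105, R5→D 12·4=48, R6→B 3·21=63. Service 568; fixed 125; total 693.
Difference: |409 − 693| = 284.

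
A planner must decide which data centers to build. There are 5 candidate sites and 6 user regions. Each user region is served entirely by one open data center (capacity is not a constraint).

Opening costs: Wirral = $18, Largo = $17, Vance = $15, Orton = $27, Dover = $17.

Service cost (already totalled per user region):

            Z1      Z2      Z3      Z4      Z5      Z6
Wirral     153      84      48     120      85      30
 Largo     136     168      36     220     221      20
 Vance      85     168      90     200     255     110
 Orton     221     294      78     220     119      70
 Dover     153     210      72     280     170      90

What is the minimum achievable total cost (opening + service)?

Minimum total cost: 480

For any fixed open set, each user region goes to its cheapest open site; total = fixed + service.
{Wirral, Largo, Vance}: Z1→Vance 85, Z2→Wirral 84, Z3→Largo 36, Z4→Wirral 120, Z5→Wirral 85, Z6→Largo 20. Service 430; fixed 50; total 480.
{Wirral, Vance}: Z1→Vance 85, Z2→Wirral 84, Z3→Wirral 48, Z4→Wirral 120, Z5→Wirral 85, Z6→Wirral 30. Service 452; fixed 33; total 485.
{Wirral, Largo, Vance, Dover}: Z1→Vance 85, Z2→Wirral 84, Z3→Largo 36, Z4→Wirral 120, Z5→Wirral 85, Z6→Largo 20. Service 430; fixed 67; total 497.
{Wirral, Largo, Vance, Orton, Dover}: service 430 + fixed 94 = 524
No other subset beats 480.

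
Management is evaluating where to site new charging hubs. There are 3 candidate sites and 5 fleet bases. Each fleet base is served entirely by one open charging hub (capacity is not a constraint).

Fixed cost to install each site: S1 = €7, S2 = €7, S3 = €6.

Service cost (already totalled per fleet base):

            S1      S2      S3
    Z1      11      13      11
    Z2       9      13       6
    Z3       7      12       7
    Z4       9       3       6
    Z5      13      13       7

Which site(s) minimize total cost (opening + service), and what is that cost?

For any fixed open set, each fleet base goes to its cheapest open site; total = fixed + service.
{S3}: Z1→S3 11, Z2→S3 6, Z3→S3 7, Z4→S3 6, Z5→S3 7. Service 37; fixed 6; total 43.
{S2, S3}: service 34 + fixed 13 = 47
{S1, S3}: Z1→S1 11, Z2→S3 6, Z3→S1 7, Z4→S3 6, Z5→S3 7. Service 37; fixed 13; total 50.
{S1, S2, S3}: service 34 + fixed 20 = 54
(All 7 nonempty subsets were checked; S3 only is lowest.)

Open S3 only; minimum total cost 43.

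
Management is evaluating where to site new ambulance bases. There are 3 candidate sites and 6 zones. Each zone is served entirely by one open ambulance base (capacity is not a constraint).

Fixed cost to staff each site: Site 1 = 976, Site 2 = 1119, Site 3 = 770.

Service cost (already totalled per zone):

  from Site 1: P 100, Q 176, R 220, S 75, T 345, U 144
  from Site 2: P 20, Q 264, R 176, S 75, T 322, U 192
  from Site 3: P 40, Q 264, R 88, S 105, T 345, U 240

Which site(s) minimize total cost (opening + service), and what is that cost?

Open Site 3 only; minimum total cost 1852.

For any fixed open set, each zone goes to its cheapest open site; total = fixed + service.
{Site 3}: P→Site 3 40, Q→Site 3 264, R→Site 3 88, S→Site 3 105, T→Site 3 345, U→Site 3 240. Service 1082; fixed 770; total 1852.
{Site 1}: service 1060 + fixed 976 = 2036
{Site 2}: service 1049 + fixed 1119 = 2168
{Site 1, Site 2, Site 3}: service 825 + fixed 2865 = 3690
No other subset beats 1852.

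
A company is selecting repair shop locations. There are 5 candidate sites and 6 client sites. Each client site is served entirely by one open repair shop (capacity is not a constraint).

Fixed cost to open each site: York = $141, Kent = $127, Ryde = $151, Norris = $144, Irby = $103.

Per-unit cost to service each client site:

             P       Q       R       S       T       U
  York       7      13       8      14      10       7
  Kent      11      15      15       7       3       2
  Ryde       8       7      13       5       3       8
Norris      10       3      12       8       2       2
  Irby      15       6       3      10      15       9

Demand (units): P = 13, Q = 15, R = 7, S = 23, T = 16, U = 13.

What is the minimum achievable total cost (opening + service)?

For any fixed open set, each client site goes to its cheapest open site; total = fixed + service.
{Norris}: P→Norris 10·13=130, Q→Norris 3·15=45, R→Norris 12·7=84, S→Norris 8·23=184, T→Norris 2·16=32, U→Norris 2·13=26. Service 501; fixed 144; total 645.
{Norris, Irby}: service 438 + fixed 247 = 685
{Ryde, Norris}: service 406 + fixed 295 = 701
{York, Kent, Ryde, Norris, Irby}: service 330 + fixed 666 = 996
No other subset beats 645.

Minimum total cost: 645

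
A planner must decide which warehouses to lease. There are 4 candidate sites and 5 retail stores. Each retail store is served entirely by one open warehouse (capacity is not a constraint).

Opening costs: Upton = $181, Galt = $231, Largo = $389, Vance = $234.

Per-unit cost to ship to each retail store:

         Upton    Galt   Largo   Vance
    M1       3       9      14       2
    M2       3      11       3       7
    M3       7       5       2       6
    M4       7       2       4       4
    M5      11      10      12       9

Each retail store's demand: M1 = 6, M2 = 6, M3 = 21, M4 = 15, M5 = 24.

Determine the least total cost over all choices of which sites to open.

Minimum total cost: 690

For any fixed open set, each retail store goes to its cheapest open site; total = fixed + service.
{Vance}: M1→Vance 2·6=12, M2→Vance 7·6=42, M3→Vance 6·21=126, M4→Vance 4·15=60, M5→Vance 9·24=216. Service 456; fixed 234; total 690.
{Galt}: M1→Galt 9·6=54, M2→Galt 11·6=66, M3→Galt 5·21=105, M4→Galt 2·15=30, M5→Galt 10·24=240. Service 495; fixed 231; total 726.
{Upton}: M1→Upton 3·6=18, M2→Upton 3·6=18, M3→Upton 7·21=147, M4→Upton 7·15=105, M5→Upton 11·24=264. Service 552; fixed 181; total 733.
{Upton, Galt, Largo, Vance}: service 318 + fixed 1035 = 1353
No other subset beats 690.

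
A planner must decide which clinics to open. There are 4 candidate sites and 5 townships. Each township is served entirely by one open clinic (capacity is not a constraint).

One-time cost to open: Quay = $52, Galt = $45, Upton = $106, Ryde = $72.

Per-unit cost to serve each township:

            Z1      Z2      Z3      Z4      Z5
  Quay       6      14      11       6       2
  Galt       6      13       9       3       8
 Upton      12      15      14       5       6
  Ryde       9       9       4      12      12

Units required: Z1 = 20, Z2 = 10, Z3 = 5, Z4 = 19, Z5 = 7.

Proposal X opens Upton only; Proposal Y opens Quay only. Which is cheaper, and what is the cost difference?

Proposal Y is cheaper by 208.

Proposal X: {Upton}: Z1→Upton 12·20=240, Z2→Upton 15·10=150, Z3→Upton 14·5=70, Z4→Upton 5·19=95, Z5→Upton 6·7=42. Service 597; fixed 106; total 703.
Proposal Y: {Quay}: Z1→Quay 6·20=120, Z2→Quay 14·10=140, Z3→Quay 11·5=55, Z4→Quay 6·19=114, Z5→Quay 2·7=14. Service 443; fixed 52; total 495.
Difference: |703 − 495| = 208.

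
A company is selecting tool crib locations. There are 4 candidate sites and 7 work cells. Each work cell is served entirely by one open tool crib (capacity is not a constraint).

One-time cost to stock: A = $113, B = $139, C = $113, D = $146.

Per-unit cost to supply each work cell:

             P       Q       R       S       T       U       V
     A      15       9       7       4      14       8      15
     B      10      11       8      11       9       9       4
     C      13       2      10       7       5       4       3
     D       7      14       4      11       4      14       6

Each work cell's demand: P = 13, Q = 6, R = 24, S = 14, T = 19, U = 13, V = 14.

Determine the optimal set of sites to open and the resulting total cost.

For any fixed open set, each work cell goes to its cheapest open site; total = fixed + service.
{C, D}: P→D 7·13=91, Q→C 2·6=12, R→D 4·24=96, S→C 7·14=98, T→D 4·19=76, U→C 4·13=52, V→C 3·14=42. Service 467; fixed 259; total 726.
{A, C, D}: P→D 7·13=91, Q→C 2·6=12, R→D 4·24=96, S→A 4·14=56, T→D 4·19=76, U→C 4·13=52, V→C 3·14=42. Service 425; fixed 372; total 797.
{A, C}: service 594 + fixed 226 = 820
{A, B, C, D}: service 425 + fixed 511 = 936
(All 15 nonempty subsets were checked; C and D is lowest.)

Open C and D; minimum total cost 726.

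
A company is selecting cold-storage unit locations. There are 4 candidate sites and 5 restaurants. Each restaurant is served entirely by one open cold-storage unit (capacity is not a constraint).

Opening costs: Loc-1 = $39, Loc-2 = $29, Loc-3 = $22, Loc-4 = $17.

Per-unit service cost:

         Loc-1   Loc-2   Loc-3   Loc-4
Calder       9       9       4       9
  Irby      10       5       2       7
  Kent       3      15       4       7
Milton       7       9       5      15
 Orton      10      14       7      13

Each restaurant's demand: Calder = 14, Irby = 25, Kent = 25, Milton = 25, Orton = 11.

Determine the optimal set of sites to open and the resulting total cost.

Open Loc-3 only; minimum total cost 430.

For any fixed open set, each restaurant goes to its cheapest open site; total = fixed + service.
{Loc-3}: Calder→Loc-3 4·14=56, Irby→Loc-3 2·25=50, Kent→Loc-3 4·25=100, Milton→Loc-3 5·25=125, Orton→Loc-3 7·11=77. Service 408; fixed 22; total 430.
{Loc-1, Loc-3}: Calder→Loc-3 4·14=56, Irby→Loc-3 2·25=50, Kent→Loc-1 3·25=75, Milton→Loc-3 5·25=125, Orton→Loc-3 7·11=77. Service 383; fixed 61; total 444.
{Loc-3, Loc-4}: service 408 + fixed 39 = 447
{Loc-1, Loc-2, Loc-3, Loc-4}: service 383 + fixed 107 = 490
No other subset beats 430.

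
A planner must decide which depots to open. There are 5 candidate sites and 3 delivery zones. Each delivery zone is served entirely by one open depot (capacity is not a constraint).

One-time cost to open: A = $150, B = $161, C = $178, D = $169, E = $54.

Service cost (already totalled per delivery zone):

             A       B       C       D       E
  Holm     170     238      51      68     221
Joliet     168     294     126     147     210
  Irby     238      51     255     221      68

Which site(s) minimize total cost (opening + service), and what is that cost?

For any fixed open set, each delivery zone goes to its cheapest open site; total = fixed + service.
{C, E}: Holm→C 51, Joliet→C 126, Irby→E 68. Service 245; fixed 232; total 477.
{D, E}: service 283 + fixed 223 = 506
{E}: service 499 + fixed 54 = 553
{A, B, C, D, E}: service 228 + fixed 712 = 940
No other subset beats 477.

Open C and E; minimum total cost 477.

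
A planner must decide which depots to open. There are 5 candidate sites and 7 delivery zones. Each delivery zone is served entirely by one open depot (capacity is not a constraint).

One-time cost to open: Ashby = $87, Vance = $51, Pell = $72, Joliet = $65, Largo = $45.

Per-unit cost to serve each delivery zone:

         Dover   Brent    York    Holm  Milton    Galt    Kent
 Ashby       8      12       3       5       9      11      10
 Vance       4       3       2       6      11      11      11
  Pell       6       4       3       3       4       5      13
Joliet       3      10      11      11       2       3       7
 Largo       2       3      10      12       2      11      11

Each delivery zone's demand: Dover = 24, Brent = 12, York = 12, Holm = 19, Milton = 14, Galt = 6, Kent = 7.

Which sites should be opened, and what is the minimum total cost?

For any fixed open set, each delivery zone goes to its cheapest open site; total = fixed + service.
{Pell, Largo}: Dover→Largo 2·24=48, Brent→Largo 3·12=36, York→Pell 3·12=36, Holm→Pell 3·19=57, Milton→Largo 2·14=28, Galt→Pell 5·6=30, Kent→Largo 11·7=77. Service 312; fixed 117; total 429.
{Pell, Joliet}: service 308 + fixed 137 = 445
{Pell, Joliet, Largo}: service 272 + fixed 182 = 454
{Ashby, Vance, Pell, Joliet, Largo}: service 260 + fixed 320 = 580
No other subset beats 429.

Open Pell and Largo; minimum total cost 429.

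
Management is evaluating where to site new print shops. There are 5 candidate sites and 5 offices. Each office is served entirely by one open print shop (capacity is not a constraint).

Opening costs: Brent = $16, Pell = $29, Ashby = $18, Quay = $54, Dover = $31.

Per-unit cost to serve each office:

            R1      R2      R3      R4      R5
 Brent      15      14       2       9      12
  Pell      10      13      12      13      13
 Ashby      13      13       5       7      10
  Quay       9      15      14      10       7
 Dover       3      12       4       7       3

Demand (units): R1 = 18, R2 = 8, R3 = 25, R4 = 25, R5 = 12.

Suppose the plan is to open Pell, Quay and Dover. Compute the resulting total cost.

Total cost: 575

Each office is assigned to its cheapest site among the open ones.
{Pell, Quay, Dover}: R1→Dover 3·18=54, R2→Dover 12·8=96, R3→Dover 4·25=100, R4→Dover 7·25=175, R5→Dover 3·12=36. Service 461; fixed 114; total 575.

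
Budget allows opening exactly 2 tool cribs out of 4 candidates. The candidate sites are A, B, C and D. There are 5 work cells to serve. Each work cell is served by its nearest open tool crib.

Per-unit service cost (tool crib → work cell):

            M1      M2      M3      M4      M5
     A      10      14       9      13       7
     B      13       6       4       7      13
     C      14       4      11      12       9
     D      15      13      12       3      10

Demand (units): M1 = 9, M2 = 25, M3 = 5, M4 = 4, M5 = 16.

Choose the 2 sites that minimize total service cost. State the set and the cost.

Choose A and C; total service cost 395.

With exactly 2 open, each work cell uses its cheapest among the chosen.
{A, C}: M1→A 10·9=90, M2→C 4·25=100, M3→A 9·5=45, M4→C 12·4=48, M5→A 7·16=112. Service cost 395.
{A, B}: service cost 400
{B, C}: service cost 409
Among all 6 size-2 choices, {A, C} is lowest.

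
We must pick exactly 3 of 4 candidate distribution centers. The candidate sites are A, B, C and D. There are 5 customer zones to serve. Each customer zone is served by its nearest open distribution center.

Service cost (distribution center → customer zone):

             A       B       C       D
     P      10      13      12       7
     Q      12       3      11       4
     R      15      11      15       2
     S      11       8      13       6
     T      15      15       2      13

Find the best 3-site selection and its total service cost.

With exactly 3 open, each customer zone uses its cheapest among the chosen.
{B, C, D}: P→D 7, Q→B 3, R→D 2, S→D 6, T→C 2. Service cost 20.
{A, C, D}: service cost 21
{A, B, D}: service cost 31
Among all 4 size-3 choices, {B, C, D} is lowest.

Choose B, C and D; total service cost 20.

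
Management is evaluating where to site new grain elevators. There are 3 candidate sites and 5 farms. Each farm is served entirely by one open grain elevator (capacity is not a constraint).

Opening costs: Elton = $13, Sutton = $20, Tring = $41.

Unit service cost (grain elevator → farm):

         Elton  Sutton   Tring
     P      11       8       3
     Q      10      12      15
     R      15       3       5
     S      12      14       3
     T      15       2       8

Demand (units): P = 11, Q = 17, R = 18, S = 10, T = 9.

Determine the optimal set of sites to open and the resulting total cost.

For any fixed open set, each farm goes to its cheapest open site; total = fixed + service.
{Elton, Sutton, Tring}: P→Tring 3·11=33, Q→Elton 10·17=170, R→Sutton 3·18=54, S→Tring 3·10=30, T→Sutton 2·9=18. Service 305; fixed 74; total 379.
{Sutton, Tring}: service 339 + fixed 61 = 400
{Elton, Tring}: P→Tring 3·11=33, Q→Elton 10·17=170, R→Tring 5·18=90, S→Tring 3·10=30, T→Tring 8·9=72. Service 395; fixed 54; total 449.
{Elton}: P→Elton 11·11=121, Q→Elton 10·17=170, R→Elton 15·18=270, S→Elton 12·10=120, T→Elton 15·9=135. Service 816; fixed 13; total 829.
No other subset beats 379.

Open Elton, Sutton and Tring; minimum total cost 379.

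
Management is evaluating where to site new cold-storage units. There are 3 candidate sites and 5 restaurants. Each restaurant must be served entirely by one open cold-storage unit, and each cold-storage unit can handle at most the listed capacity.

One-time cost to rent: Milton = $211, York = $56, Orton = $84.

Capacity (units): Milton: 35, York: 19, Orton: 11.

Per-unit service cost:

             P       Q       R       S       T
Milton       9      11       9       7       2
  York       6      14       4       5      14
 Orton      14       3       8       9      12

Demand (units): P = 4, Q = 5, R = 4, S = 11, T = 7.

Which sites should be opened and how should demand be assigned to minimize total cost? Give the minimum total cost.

Minimum total cost: 429

Open {Milton}: P→Milton 9·4=36, Q→Milton 11·5=55, R→Milton 9·4=36, S→Milton 7·11=77, T→Milton 2·7=14.
Loads: Milton carries 31/35. Service 218; fixed 211; total 429.
Next best feasible plan costs 431.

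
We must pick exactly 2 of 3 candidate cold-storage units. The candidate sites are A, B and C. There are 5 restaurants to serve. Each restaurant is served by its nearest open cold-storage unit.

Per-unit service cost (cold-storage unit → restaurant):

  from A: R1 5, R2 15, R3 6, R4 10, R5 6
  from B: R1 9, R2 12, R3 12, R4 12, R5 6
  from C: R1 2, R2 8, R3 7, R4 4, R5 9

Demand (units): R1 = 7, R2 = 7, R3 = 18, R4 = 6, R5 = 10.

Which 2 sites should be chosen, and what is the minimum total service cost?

Choose A and C; total service cost 262.

With exactly 2 open, each restaurant uses its cheapest among the chosen.
{A, C}: R1→C 2·7=14, R2→C 8·7=56, R3→A 6·18=108, R4→C 4·6=24, R5→A 6·10=60. Service cost 262.
{B, C}: service cost 280
{A, B}: service cost 347
Among all 3 size-2 choices, {A, C} is lowest.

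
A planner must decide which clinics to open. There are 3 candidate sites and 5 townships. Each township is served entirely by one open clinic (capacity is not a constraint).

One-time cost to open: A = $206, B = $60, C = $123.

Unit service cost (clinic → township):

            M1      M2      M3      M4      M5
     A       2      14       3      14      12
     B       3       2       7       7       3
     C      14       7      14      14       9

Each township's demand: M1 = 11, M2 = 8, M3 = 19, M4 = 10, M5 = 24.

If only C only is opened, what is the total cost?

Total cost: 955

Each township is assigned to its cheapest site among the open ones.
{C}: M1→C 14·11=154, M2→C 7·8=56, M3→C 14·19=266, M4→C 14·10=140, M5→C 9·24=216. Service 832; fixed 123; total 955.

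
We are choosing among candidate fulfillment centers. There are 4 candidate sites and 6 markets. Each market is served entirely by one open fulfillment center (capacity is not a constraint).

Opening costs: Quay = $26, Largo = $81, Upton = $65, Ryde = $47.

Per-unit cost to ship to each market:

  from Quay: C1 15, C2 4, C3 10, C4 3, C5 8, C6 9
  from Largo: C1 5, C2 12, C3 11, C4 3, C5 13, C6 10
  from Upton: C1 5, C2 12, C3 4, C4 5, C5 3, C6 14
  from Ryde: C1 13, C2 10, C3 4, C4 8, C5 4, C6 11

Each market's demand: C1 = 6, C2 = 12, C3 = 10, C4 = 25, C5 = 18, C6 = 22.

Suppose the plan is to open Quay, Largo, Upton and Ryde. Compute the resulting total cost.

Total cost: 664

Each market is assigned to its cheapest site among the open ones.
{Quay, Largo, Upton, Ryde}: C1→Largo 5·6=30, C2→Quay 4·12=48, C3→Upton 4·10=40, C4→Quay 3·25=75, C5→Upton 3·18=54, C6→Quay 9·22=198. Service 445; fixed 219; total 664.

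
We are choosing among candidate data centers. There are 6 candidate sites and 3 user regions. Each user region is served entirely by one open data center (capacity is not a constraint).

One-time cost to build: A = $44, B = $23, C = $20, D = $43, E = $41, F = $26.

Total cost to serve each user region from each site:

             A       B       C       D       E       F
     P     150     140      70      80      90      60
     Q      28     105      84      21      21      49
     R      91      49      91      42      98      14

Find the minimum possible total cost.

Minimum total cost: 149

For any fixed open set, each user region goes to its cheapest open site; total = fixed + service.
{F}: P→F 60, Q→F 49, R→F 14. Service 123; fixed 26; total 149.
{E, F}: service 95 + fixed 67 = 162
{D, F}: service 95 + fixed 69 = 164
{A, B, C, D, E, F}: service 95 + fixed 197 = 292
No other subset beats 149.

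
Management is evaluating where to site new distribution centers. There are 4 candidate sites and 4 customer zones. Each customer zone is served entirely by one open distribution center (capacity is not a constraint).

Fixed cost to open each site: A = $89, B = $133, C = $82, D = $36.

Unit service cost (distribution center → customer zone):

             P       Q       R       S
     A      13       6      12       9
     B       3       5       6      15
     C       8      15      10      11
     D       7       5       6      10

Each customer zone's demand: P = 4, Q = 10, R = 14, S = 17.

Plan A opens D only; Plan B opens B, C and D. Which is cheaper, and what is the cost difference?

Plan A is cheaper by 199.

Plan A: {D}: P→D 7·4=28, Q→D 5·10=50, R→D 6·14=84, S→D 10·17=170. Service 332; fixed 36; total 368.
Plan B: {B, C, D}: P→B 3·4=12, Q→B 5·10=50, R→B 6·14=84, S→D 10·17=170. Service 316; fixed 251; total 567.
Difference: |368 − 567| = 199.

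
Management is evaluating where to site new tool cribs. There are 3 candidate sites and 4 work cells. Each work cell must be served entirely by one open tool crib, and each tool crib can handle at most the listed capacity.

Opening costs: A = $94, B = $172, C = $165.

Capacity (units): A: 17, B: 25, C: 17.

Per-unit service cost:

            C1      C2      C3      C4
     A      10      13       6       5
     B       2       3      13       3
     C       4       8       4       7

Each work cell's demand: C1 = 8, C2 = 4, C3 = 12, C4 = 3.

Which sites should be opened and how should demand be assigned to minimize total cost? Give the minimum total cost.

Minimum total cost: 375

Open {A, B}: C1→B 2·8=16, C2→B 3·4=12, C3→A 6·12=72, C4→B 3·3=9.
Loads: A carries 12/17, B carries 15/25. Service 109; fixed 266; total 375.
Next best feasible plan costs 381.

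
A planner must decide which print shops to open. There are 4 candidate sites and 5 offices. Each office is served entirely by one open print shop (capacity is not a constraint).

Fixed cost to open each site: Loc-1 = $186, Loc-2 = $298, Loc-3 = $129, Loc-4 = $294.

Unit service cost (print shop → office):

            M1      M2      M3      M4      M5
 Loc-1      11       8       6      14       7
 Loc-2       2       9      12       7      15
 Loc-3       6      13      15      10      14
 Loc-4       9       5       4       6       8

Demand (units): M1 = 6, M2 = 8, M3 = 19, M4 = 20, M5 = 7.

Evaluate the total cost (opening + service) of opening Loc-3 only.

Each office is assigned to its cheapest site among the open ones.
{Loc-3}: M1→Loc-3 6·6=36, M2→Loc-3 13·8=104, M3→Loc-3 15·19=285, M4→Loc-3 10·20=200, M5→Loc-3 14·7=98. Service 723; fixed 129; total 852.

Total cost: 852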